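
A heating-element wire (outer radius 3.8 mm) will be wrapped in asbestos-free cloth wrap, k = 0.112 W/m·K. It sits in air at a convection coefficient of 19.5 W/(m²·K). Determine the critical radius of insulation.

For a cylinder r_cr = k/h = 0.112/19.5
r_cr = 5.74 mm; since the bare radius (3.8 mm) is below r_cr, adding a thin layer of insulation will *increase* heat loss.

r_cr ≈ 5.74 mm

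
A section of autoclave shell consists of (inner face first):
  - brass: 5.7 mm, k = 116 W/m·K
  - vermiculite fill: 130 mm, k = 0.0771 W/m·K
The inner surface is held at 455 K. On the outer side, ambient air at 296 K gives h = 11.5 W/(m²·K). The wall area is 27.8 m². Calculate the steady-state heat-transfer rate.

Using the resistance-network approach (series):
R_brass = L/(kA) = 0.0057/(116×27.8) = 1.768×10^-6 K/W
R_vermiculite fill = L/(kA) = 0.13/(0.0771×27.8) = 0.06065 K/W
R_outer film = 1/(h_o·A) = 1/(11.5×27.8) = 0.003128 K/W
R_total = 0.06378 K/W
Q = ΔT / R_total = 159 / 0.06378

Q ≈ 2490 W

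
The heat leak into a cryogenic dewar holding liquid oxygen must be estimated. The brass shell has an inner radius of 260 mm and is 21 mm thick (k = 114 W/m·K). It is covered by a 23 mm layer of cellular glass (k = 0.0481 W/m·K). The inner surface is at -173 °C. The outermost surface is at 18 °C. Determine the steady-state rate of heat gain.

Q ≈ 429 W

Radial (spherical) resistances in series:
R_brass shell = (1/0.26 − 1/0.281)/(4π×114) = 2.006×10^-4 K/W
R_cellular glass = (1/0.281 − 1/0.304)/(4π×0.0481) = 0.4454 K/W
R_total = 0.4456 K/W
Q = ΔT/R_total = 191/0.4456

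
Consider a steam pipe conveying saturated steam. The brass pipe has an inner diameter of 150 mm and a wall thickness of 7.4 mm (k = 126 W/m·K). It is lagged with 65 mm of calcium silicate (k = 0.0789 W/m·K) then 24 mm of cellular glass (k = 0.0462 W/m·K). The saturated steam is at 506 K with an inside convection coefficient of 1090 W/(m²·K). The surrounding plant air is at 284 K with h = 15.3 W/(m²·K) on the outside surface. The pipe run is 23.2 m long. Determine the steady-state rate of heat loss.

Q ≈ 2930 W

Per-layer cylindrical resistances, series-summed:
R_inner film = 1/(h_i·2πr₁L) = 1/(1090×2π×0.075×23.2) = 8.392×10^-5 K/W
R_brass pipe wall = ln(82.4/75)/(2π×126×23.2) = 5.123×10^-6 K/W
R_calcium silicate = ln(147.4/82.4)/(2π×0.0789×23.2) = 0.05057 K/W
R_cellular glass = ln(171.4/147.4)/(2π×0.0462×23.2) = 0.0224 K/W
R_outer film = 1/(h_o·2πr_oL) = 1/(15.3×2π×0.1714×23.2) = 0.002616 K/W
R_total = 0.07567 K/W
Q = ΔT/R_total = 222/0.07567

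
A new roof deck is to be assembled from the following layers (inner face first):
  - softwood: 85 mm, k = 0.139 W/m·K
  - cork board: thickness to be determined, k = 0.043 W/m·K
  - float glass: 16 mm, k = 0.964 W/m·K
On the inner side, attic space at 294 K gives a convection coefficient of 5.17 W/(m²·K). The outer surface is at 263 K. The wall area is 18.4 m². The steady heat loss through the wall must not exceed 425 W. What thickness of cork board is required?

L ≈ 22.4 mm

Thermal resistances in series:
R_inner film = 1/(h_i·A) = 1/(5.17×18.4) = 0.01051 K/W
R_softwood = L/(kA) = 0.085/(0.139×18.4) = 0.03323 K/W
R_float glass = L/(kA) = 0.016/(0.964×18.4) = 9.02×10^-4 K/W
Sum of the known resistances R_other = 0.04465 K/W
Required total resistance R_tot = ΔT/Q_allow = 31/425 = 0.07294 K/W
R_cork board = R_tot − R_other = 0.02829 K/W
L = R·k·A = 0.02829×0.043×18.4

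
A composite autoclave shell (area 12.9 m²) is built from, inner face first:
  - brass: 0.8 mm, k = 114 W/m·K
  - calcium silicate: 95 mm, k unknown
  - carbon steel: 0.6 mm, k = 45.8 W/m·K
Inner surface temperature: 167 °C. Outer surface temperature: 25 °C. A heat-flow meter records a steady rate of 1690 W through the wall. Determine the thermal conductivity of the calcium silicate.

k ≈ 0.0876 W/(m·K)

Using the resistance-network approach (series):
R_brass = L/(kA) = 0.0008/(114×12.9) = 5.44×10^-7 K/W
R_carbon steel = L/(kA) = 0.0006/(45.8×12.9) = 1.016×10^-6 K/W
Sum of known resistances R_other = 1.56×10^-6 K/W
Total R = ΔT/Q = 142/1690 = 0.08402 K/W
R_calcium silicate = R_total − R_other = 0.08402 K/W
k = L/(R·A) = 0.095/(0.08402×12.9)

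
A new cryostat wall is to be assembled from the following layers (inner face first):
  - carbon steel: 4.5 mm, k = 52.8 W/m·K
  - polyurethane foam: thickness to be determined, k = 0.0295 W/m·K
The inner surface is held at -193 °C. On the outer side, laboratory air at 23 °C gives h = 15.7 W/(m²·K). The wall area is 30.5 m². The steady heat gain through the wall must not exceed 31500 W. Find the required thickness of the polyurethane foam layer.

Using the resistance-network approach (series):
R_carbon steel = L/(kA) = 0.0045/(52.8×30.5) = 2.794×10^-6 K/W
R_outer film = 1/(h_o·A) = 1/(15.7×30.5) = 0.002088 K/W
Sum of the known resistances R_other = 0.002091 K/W
Required total resistance R_tot = ΔT/Q_allow = 216/31500 = 0.006857 K/W
R_polyurethane foam = R_tot − R_other = 0.004766 K/W
L = R·k·A = 0.004766×0.0295×30.5

L ≈ 4.29 mm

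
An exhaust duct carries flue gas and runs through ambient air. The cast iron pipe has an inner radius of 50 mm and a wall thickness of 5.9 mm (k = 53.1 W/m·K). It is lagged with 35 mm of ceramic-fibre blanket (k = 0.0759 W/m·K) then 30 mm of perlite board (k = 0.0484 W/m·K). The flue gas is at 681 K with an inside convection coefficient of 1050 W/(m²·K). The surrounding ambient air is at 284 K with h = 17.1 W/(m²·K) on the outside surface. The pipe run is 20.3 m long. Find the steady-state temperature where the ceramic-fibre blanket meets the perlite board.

T ≈ 482 K

For a radial system each layer contributes R = ln(r_out/r_in)/(2πkL); films add R = 1/(hA).
R_inner film = 1/(h_i·2πr₁L) = 1/(1050×2π×0.05×20.3) = 1.493×10^-4 K/W
R_cast iron pipe wall = ln(55.9/50)/(2π×53.1×20.3) = 1.647×10^-5 K/W
R_ceramic-fibre blanket = ln(90.9/55.9)/(2π×0.0759×20.3) = 0.05022 K/W
R_perlite board = ln(120.9/90.9)/(2π×0.0484×20.3) = 0.0462 K/W
R_outer film = 1/(h_o·2πr_oL) = 1/(17.1×2π×0.1209×20.3) = 0.003792 K/W
R_total = 0.1004 K/W
Q = ΔT/R_total = 397/0.1004
Q = 3960 W
T_interface = T_inner − Q·ΣR(inner→interface) = 681 − 3960×0.05039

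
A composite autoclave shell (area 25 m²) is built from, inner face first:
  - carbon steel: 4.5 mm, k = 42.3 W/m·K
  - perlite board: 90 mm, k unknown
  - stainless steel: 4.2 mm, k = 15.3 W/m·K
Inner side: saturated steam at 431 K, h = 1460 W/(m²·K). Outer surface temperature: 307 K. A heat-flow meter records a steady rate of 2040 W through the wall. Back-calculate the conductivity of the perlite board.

Using the resistance-network approach (series):
R_inner film = 1/(h_i·A) = 1/(1460×25) = 2.74×10^-5 K/W
R_carbon steel = L/(kA) = 0.0045/(42.3×25) = 4.255×10^-6 K/W
R_stainless steel = L/(kA) = 0.0042/(15.3×25) = 1.098×10^-5 K/W
Sum of known resistances R_other = 4.263×10^-5 K/W
Total R = ΔT/Q = 124/2040 = 0.06078 K/W
R_perlite board = R_total − R_other = 0.06074 K/W
k = L/(R·A) = 0.09/(0.06074×25)

k ≈ 0.0593 W/(m·K)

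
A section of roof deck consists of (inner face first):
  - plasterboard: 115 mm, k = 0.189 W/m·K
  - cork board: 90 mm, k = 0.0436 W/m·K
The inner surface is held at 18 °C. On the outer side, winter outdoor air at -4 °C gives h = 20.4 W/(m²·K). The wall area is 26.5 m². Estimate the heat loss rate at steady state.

Q ≈ 214 W

Treating each layer as a thermal resistance in series:
R_plasterboard = L/(kA) = 0.115/(0.189×26.5) = 0.02296 K/W
R_cork board = L/(kA) = 0.09/(0.0436×26.5) = 0.0779 K/W
R_outer film = 1/(h_o·A) = 1/(20.4×26.5) = 0.00185 K/W
R_total = 0.1027 K/W
Q = ΔT / R_total = 22 / 0.1027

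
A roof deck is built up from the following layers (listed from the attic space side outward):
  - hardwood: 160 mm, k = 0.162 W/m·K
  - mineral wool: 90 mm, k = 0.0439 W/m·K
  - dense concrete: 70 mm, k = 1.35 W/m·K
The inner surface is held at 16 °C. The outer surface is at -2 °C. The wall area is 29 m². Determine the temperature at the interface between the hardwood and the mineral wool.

T ≈ 10.2 °C

Series thermal resistances:
R_hardwood = L/(kA) = 0.16/(0.162×29) = 0.03406 K/W
R_mineral wool = L/(kA) = 0.09/(0.0439×29) = 0.07069 K/W
R_dense concrete = L/(kA) = 0.07/(1.35×29) = 0.001788 K/W
R_total = 0.1065 K/W;  Q = ΔT/R_total = 18/0.1065 = 169 W
T_interface = T_inner − Q·ΣR(inner→interface) = 16 − 169×0.03406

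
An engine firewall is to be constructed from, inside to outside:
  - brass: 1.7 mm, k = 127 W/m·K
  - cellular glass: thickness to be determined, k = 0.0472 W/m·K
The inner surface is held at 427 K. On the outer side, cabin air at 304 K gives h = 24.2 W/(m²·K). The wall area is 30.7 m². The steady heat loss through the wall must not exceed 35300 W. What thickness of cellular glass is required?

L ≈ 3.1 mm

Series thermal resistances:
R_brass = L/(kA) = 0.0017/(127×30.7) = 4.36×10^-7 K/W
R_outer film = 1/(h_o·A) = 1/(24.2×30.7) = 0.001346 K/W
Sum of the known resistances R_other = 0.001346 K/W
Required total resistance R_tot = ΔT/Q_allow = 123/35300 = 0.003484 K/W
R_cellular glass = R_tot − R_other = 0.002138 K/W
L = R·k·A = 0.002138×0.0472×30.7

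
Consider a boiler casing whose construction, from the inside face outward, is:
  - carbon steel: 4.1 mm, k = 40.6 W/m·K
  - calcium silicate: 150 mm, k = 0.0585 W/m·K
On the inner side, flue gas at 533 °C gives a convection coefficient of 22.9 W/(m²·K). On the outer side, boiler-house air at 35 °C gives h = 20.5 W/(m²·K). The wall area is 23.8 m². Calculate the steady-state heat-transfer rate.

Series thermal resistances:
R_inner film = 1/(h_i·A) = 1/(22.9×23.8) = 0.001835 K/W
R_carbon steel = L/(kA) = 0.0041/(40.6×23.8) = 4.243×10^-6 K/W
R_calcium silicate = L/(kA) = 0.15/(0.0585×23.8) = 0.1077 K/W
R_outer film = 1/(h_o·A) = 1/(20.5×23.8) = 0.00205 K/W
R_total = 0.1116 K/W
Q = ΔT / R_total = 498 / 0.1116

Q ≈ 4460 W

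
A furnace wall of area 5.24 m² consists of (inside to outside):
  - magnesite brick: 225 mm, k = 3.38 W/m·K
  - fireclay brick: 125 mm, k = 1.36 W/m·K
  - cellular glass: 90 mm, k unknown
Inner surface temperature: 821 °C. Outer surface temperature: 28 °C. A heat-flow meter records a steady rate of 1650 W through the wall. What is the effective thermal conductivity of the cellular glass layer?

k ≈ 0.0381 W/(m·K)

Model the wall as resistances in series:
R_magnesite brick = L/(kA) = 0.225/(3.38×5.24) = 0.0127 K/W
R_fireclay brick = L/(kA) = 0.125/(1.36×5.24) = 0.01754 K/W
Sum of known resistances R_other = 0.03024 K/W
Total R = ΔT/Q = 793/1650 = 0.4806 K/W
R_cellular glass = R_total − R_other = 0.4504 K/W
k = L/(R·A) = 0.09/(0.4504×5.24)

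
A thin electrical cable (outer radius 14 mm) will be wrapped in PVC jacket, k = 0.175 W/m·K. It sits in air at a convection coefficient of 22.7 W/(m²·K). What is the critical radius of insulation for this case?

r_cr ≈ 7.71 mm

For a cylinder r_cr = k/h = 0.175/22.7
r_cr = 7.71 mm; since the bare radius (14 mm) is above r_cr, any added insulation will reduce heat loss.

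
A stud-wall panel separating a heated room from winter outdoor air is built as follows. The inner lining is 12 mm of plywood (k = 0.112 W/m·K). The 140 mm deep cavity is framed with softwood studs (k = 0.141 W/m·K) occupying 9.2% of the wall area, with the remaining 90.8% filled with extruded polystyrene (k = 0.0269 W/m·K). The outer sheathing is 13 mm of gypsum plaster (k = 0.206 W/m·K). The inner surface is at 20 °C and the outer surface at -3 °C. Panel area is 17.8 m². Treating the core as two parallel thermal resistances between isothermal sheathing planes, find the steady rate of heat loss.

Sheathing layers in series; stud and cavity paths in parallel between them.
R_inner = 0.012/(0.112×17.8) = 0.006019 K/W
R_stud  = 0.14/(0.141×0.092×17.8) = 0.6063 K/W
R_cav   = 0.14/(0.0269×0.908×17.8) = 0.322 K/W
1/R_core = 1/R_stud + 1/R_cav → R_core = 0.2103 K/W
R_outer = 0.013/(0.206×17.8) = 0.003545 K/W
R_total = 0.2199 K/W
Q = ΔT/R_total = 23/0.2199

Q ≈ 105 W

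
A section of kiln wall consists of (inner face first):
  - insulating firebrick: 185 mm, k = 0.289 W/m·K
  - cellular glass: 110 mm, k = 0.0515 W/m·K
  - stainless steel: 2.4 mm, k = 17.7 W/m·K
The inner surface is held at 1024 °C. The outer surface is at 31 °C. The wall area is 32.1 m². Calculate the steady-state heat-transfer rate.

Q ≈ 11500 W

Model the wall as resistances in series:
R_insulating firebrick = L/(kA) = 0.185/(0.289×32.1) = 0.01994 K/W
R_cellular glass = L/(kA) = 0.11/(0.0515×32.1) = 0.06654 K/W
R_stainless steel = L/(kA) = 0.0024/(17.7×32.1) = 4.224×10^-6 K/W
R_total = 0.08649 K/W
Q = ΔT / R_total = 993 / 0.08649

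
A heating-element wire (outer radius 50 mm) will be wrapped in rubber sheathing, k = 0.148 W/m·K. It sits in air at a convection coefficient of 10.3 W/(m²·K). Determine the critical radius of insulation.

For a cylinder r_cr = k/h = 0.148/10.3
r_cr = 14.4 mm; since the bare radius (50 mm) is above r_cr, any added insulation will reduce heat loss.

r_cr ≈ 14.4 mm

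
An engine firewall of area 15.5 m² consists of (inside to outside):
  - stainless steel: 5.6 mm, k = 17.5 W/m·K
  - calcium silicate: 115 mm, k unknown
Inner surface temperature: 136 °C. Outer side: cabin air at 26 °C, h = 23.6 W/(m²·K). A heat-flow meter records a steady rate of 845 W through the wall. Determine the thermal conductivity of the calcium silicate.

Using the resistance-network approach (series):
R_stainless steel = L/(kA) = 0.0056/(17.5×15.5) = 2.065×10^-5 K/W
R_outer film = 1/(h_o·A) = 1/(23.6×15.5) = 0.002734 K/W
Sum of known resistances R_other = 0.002754 K/W
Total R = ΔT/Q = 110/845 = 0.1302 K/W
R_calcium silicate = R_total − R_other = 0.1274 K/W
k = L/(R·A) = 0.115/(0.1274×15.5)

k ≈ 0.0582 W/(m·K)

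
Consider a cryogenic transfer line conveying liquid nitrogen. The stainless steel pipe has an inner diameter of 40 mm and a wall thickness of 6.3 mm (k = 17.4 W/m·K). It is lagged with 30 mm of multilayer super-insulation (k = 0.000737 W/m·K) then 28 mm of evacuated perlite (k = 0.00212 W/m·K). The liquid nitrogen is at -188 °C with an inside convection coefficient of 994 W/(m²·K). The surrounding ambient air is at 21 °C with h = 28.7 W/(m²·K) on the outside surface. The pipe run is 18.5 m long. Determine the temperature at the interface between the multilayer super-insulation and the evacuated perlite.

For a radial system each layer contributes R = ln(r_out/r_in)/(2πkL); films add R = 1/(hA).
R_inner film = 1/(h_i·2πr₁L) = 1/(994×2π×0.02×18.5) = 4.327×10^-4 K/W
R_stainless steel pipe wall = ln(26.3/20)/(2π×17.4×18.5) = 1.354×10^-4 K/W
R_multilayer super-insulation = ln(56.3/26.3)/(2π×0.000737×18.5) = 8.885 K/W
R_evacuated perlite = ln(84.3/56.3)/(2π×0.00212×18.5) = 1.638 K/W
R_outer film = 1/(h_o·2πr_oL) = 1/(28.7×2π×0.0843×18.5) = 0.003556 K/W
R_total = 10.53 K/W
Q = ΔT/R_total = 209/10.53
Q = 19.9 W
T_interface = T_inner + Q·ΣR(inner→interface) = -188 + 19.9×8.885

T ≈ -11.6 °C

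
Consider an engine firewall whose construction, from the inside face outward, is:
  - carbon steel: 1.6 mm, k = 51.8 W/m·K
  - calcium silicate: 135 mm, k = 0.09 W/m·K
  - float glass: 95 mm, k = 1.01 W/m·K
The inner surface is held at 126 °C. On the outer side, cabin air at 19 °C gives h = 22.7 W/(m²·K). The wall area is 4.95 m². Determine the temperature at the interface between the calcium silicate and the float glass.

Using the resistance-network approach (series):
R_carbon steel = L/(kA) = 0.0016/(51.8×4.95) = 6.24×10^-6 K/W
R_calcium silicate = L/(kA) = 0.135/(0.09×4.95) = 0.303 K/W
R_float glass = L/(kA) = 0.095/(1.01×4.95) = 0.019 K/W
R_outer film = 1/(h_o·A) = 1/(22.7×4.95) = 0.0089 K/W
R_total = 0.3309 K/W;  Q = ΔT/R_total = 107/0.3309 = 323.3 W
T_interface = T_inner − Q·ΣR(inner→interface) = 126 − 323×0.303

T ≈ 28 °C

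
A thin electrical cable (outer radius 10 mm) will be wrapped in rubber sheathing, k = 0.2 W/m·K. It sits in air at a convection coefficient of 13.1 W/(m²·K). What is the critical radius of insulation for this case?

r_cr ≈ 15.3 mm

For a cylinder r_cr = k/h = 0.2/13.1
r_cr = 15.3 mm; since the bare radius (10 mm) is below r_cr, adding a thin layer of insulation will *increase* heat loss.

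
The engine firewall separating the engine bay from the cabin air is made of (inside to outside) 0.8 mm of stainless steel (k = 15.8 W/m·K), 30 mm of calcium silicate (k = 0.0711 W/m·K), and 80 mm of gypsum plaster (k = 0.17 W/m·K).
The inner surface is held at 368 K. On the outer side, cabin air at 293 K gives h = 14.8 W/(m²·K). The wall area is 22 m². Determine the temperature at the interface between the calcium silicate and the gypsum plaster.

Thermal resistances in series:
R_stainless steel = L/(kA) = 0.0008/(15.8×22) = 2.301×10^-6 K/W
R_calcium silicate = L/(kA) = 0.03/(0.0711×22) = 0.01918 K/W
R_gypsum plaster = L/(kA) = 0.08/(0.17×22) = 0.02139 K/W
R_outer film = 1/(h_o·A) = 1/(14.8×22) = 0.003071 K/W
R_total = 0.04364 K/W;  Q = ΔT/R_total = 75/0.04364 = 1718 W
T_interface = T_inner − Q·ΣR(inner→interface) = 368 − 1720×0.01918

T ≈ 335 K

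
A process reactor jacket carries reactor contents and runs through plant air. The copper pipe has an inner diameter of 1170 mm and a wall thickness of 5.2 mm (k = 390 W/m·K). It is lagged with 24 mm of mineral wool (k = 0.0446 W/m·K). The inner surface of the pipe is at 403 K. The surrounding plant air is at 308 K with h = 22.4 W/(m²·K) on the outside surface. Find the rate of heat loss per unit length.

q′ ≈ 618 W/m

Radial resistances (cylindrical: R_cond = ln(r_o/r_i)/(2πkL), R_conv = 1/(h·2πrL)):
R_copper pipe wall = ln(590.2/585)/(2π×390×1) = 3.611×10^-6 K/W
R_mineral wool = ln(614.2/590.2)/(2π×0.0446×1) = 0.1422 K/W
R_outer film = 1/(h_o·2πr_oL) = 1/(22.4×2π×0.6142×1) = 0.01157 K/W
R_total = 0.1538 K/W
Q = ΔT/R_total = 95/0.1538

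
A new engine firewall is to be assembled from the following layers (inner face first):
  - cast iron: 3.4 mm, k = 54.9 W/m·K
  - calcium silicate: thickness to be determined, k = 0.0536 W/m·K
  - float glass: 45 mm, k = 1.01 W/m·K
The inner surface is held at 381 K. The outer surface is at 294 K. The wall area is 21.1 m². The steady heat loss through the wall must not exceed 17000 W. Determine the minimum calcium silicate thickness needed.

L ≈ 3.4 mm

Using the resistance-network approach (series):
R_cast iron = L/(kA) = 0.0034/(54.9×21.1) = 2.935×10^-6 K/W
R_float glass = L/(kA) = 0.045/(1.01×21.1) = 0.002112 K/W
Sum of the known resistances R_other = 0.002115 K/W
Required total resistance R_tot = ΔT/Q_allow = 87/17000 = 0.005118 K/W
R_calcium silicate = R_tot − R_other = 0.003003 K/W
L = R·k·A = 0.003003×0.0536×21.1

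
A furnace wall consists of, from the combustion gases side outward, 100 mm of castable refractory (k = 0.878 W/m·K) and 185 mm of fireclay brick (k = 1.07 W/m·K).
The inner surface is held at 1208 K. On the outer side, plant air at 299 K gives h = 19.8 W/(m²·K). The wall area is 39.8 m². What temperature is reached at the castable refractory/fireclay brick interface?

T ≈ 901 K

Treating each layer as a thermal resistance in series:
R_castable refractory = L/(kA) = 0.1/(0.878×39.8) = 0.002862 K/W
R_fireclay brick = L/(kA) = 0.185/(1.07×39.8) = 0.004344 K/W
R_outer film = 1/(h_o·A) = 1/(19.8×39.8) = 0.001269 K/W
R_total = 0.008475 K/W;  Q = ΔT/R_total = 909/0.008475 = 107300 W
T_interface = T_inner − Q·ΣR(inner→interface) = 1208 − 107000×0.002862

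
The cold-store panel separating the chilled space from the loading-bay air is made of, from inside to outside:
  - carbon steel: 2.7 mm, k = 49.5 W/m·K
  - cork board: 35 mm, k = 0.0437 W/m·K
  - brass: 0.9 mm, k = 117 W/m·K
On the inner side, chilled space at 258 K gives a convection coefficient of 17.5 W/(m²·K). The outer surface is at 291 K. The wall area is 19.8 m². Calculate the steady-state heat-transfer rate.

Thermal resistances in series:
R_inner film = 1/(h_i·A) = 1/(17.5×19.8) = 0.002886 K/W
R_carbon steel = L/(kA) = 0.0027/(49.5×19.8) = 2.755×10^-6 K/W
R_cork board = L/(kA) = 0.035/(0.0437×19.8) = 0.04045 K/W
R_brass = L/(kA) = 0.0009/(117×19.8) = 3.885×10^-7 K/W
R_total = 0.04334 K/W
Q = ΔT / R_total = 33 / 0.04334

Q ≈ 761 W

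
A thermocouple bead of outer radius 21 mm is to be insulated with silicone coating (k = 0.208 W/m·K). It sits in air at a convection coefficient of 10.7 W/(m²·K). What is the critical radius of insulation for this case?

For a sphere r_cr = 2k/h = 2×0.208/10.7
r_cr = 38.9 mm; since the bare radius (21 mm) is below r_cr, adding a thin layer of insulation will *increase* heat loss.

r_cr ≈ 38.9 mm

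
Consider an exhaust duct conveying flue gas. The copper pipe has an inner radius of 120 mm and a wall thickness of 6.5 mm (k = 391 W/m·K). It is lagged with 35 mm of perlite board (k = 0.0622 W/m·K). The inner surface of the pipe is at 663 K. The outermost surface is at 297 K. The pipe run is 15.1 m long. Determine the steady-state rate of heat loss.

Q ≈ 8840 W

Radial resistances (cylindrical: R_cond = ln(r_o/r_i)/(2πkL), R_conv = 1/(h·2πrL)):
R_copper pipe wall = ln(126.5/120)/(2π×391×15.1) = 1.422×10^-6 K/W
R_perlite board = ln(161.5/126.5)/(2π×0.0622×15.1) = 0.04139 K/W
R_total = 0.04139 K/W
Q = ΔT/R_total = 366/0.04139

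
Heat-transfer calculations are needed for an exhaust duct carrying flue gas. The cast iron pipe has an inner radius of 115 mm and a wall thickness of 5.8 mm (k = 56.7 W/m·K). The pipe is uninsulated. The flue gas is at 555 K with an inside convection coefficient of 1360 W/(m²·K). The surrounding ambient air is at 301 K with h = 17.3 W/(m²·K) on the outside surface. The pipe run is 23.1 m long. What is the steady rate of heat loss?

Treating each annulus and film as a series resistance:
R_inner film = 1/(h_i·2πr₁L) = 1/(1360×2π×0.115×23.1) = 4.405×10^-5 K/W
R_cast iron pipe wall = ln(120.8/115)/(2π×56.7×23.1) = 5.979×10^-6 K/W
R_outer film = 1/(h_o·2πr_oL) = 1/(17.3×2π×0.1208×23.1) = 0.003297 K/W
R_total = 0.003347 K/W
Q = ΔT/R_total = 254/0.003347

Q ≈ 75900 W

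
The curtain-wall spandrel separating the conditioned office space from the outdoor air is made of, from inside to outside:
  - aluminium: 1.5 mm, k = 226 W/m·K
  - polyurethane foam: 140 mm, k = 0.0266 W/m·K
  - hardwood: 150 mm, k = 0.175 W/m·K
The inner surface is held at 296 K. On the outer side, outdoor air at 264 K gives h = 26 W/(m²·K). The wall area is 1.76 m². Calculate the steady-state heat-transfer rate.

Q ≈ 9.14 W

Using the resistance-network approach (series):
R_aluminium = L/(kA) = 0.0015/(226×1.76) = 3.771×10^-6 K/W
R_polyurethane foam = L/(kA) = 0.14/(0.0266×1.76) = 2.99 K/W
R_hardwood = L/(kA) = 0.15/(0.175×1.76) = 0.487 K/W
R_outer film = 1/(h_o·A) = 1/(26×1.76) = 0.02185 K/W
R_total = 3.499 K/W
Q = ΔT / R_total = 32 / 3.499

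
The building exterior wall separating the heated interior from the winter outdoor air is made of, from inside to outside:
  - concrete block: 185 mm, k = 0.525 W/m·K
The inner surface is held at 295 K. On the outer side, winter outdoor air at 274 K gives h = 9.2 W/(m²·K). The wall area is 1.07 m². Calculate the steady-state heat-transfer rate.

Q ≈ 48.7 W

Model the wall as resistances in series:
R_concrete block = L/(kA) = 0.185/(0.525×1.07) = 0.3293 K/W
R_outer film = 1/(h_o·A) = 1/(9.2×1.07) = 0.1016 K/W
R_total = 0.4309 K/W
Q = ΔT / R_total = 21 / 0.4309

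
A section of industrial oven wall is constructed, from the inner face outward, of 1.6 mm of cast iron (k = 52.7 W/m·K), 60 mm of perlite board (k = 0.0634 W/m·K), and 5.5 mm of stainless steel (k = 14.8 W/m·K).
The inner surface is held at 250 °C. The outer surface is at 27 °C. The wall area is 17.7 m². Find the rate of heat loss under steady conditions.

Series thermal resistances:
R_cast iron = L/(kA) = 0.0016/(52.7×17.7) = 1.715×10^-6 K/W
R_perlite board = L/(kA) = 0.06/(0.0634×17.7) = 0.05347 K/W
R_stainless steel = L/(kA) = 0.0055/(14.8×17.7) = 2.1×10^-5 K/W
R_total = 0.05349 K/W
Q = ΔT / R_total = 223 / 0.05349

Q ≈ 4170 W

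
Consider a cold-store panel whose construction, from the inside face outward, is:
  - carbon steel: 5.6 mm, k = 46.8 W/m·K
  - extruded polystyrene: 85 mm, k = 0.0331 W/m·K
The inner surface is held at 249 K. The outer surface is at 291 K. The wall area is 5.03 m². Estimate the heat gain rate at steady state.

Model the wall as resistances in series:
R_carbon steel = L/(kA) = 0.0056/(46.8×5.03) = 2.379×10^-5 K/W
R_extruded polystyrene = L/(kA) = 0.085/(0.0331×5.03) = 0.5105 K/W
R_total = 0.5106 K/W
Q = ΔT / R_total = 42 / 0.5106

Q ≈ 82.3 W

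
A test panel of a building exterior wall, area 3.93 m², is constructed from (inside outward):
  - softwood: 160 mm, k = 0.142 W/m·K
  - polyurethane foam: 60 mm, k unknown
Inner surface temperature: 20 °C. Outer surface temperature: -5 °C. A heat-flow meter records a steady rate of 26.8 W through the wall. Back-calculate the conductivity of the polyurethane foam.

k ≈ 0.0236 W/(m·K)

Using the resistance-network approach (series):
R_softwood = L/(kA) = 0.16/(0.142×3.93) = 0.2867 K/W
Sum of known resistances R_other = 0.2867 K/W
Total R = ΔT/Q = 25/26.8 = 0.9328 K/W
R_polyurethane foam = R_total − R_other = 0.6461 K/W
k = L/(R·A) = 0.06/(0.6461×3.93)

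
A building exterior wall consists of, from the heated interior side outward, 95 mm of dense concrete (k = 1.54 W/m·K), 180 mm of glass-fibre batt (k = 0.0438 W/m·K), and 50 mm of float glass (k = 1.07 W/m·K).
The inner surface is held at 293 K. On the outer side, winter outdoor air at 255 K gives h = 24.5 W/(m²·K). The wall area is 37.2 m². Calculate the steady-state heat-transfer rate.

Q ≈ 332 W

Model the wall as resistances in series:
R_dense concrete = L/(kA) = 0.095/(1.54×37.2) = 0.001658 K/W
R_glass-fibre batt = L/(kA) = 0.18/(0.0438×37.2) = 0.1105 K/W
R_float glass = L/(kA) = 0.05/(1.07×37.2) = 0.001256 K/W
R_outer film = 1/(h_o·A) = 1/(24.5×37.2) = 0.001097 K/W
R_total = 0.1145 K/W
Q = ΔT / R_total = 38 / 0.1145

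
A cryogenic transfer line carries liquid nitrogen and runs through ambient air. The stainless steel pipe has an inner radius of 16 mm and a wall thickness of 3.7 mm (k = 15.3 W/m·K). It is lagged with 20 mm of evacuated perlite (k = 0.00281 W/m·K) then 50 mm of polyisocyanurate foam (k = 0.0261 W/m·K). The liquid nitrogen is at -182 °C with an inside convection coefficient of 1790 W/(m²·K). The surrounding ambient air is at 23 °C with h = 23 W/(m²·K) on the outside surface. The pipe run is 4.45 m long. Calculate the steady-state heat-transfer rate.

Q ≈ 20.4 W

Radial resistances (cylindrical: R_cond = ln(r_o/r_i)/(2πkL), R_conv = 1/(h·2πrL)):
R_inner film = 1/(h_i·2πr₁L) = 1/(1790×2π×0.016×4.45) = 0.001249 K/W
R_stainless steel pipe wall = ln(19.7/16)/(2π×15.3×4.45) = 4.863×10^-4 K/W
R_evacuated perlite = ln(39.7/19.7)/(2π×0.00281×4.45) = 8.919 K/W
R_polyisocyanurate foam = ln(89.7/39.7)/(2π×0.0261×4.45) = 1.117 K/W
R_outer film = 1/(h_o·2πr_oL) = 1/(23×2π×0.0897×4.45) = 0.01734 K/W
R_total = 10.05 K/W
Q = ΔT/R_total = 205/10.05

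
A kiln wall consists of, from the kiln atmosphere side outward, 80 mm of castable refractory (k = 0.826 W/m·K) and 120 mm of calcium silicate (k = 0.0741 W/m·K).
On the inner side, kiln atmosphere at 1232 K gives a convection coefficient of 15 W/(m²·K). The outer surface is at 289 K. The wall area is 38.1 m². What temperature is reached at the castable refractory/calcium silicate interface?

T ≈ 1150 K

Series thermal resistances:
R_inner film = 1/(h_i·A) = 1/(15×38.1) = 0.00175 K/W
R_castable refractory = L/(kA) = 0.08/(0.826×38.1) = 0.002542 K/W
R_calcium silicate = L/(kA) = 0.12/(0.0741×38.1) = 0.0425 K/W
R_total = 0.0468 K/W;  Q = ΔT/R_total = 943/0.0468 = 20150 W
T_interface = T_inner − Q·ΣR(inner→interface) = 1232 − 20200×0.004292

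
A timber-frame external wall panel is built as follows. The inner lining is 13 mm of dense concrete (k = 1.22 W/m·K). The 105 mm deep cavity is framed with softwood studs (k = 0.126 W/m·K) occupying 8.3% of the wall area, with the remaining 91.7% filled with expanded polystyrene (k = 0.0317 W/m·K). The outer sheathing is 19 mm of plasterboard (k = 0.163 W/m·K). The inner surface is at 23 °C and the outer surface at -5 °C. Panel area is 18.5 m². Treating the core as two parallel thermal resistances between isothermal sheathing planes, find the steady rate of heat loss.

Q ≈ 186 W

Sheathing layers in series; stud and cavity paths in parallel between them.
R_inner = 0.013/(1.22×18.5) = 5.76×10^-4 K/W
R_stud  = 0.105/(0.126×0.083×18.5) = 0.5427 K/W
R_cav   = 0.105/(0.0317×0.917×18.5) = 0.1952 K/W
1/R_core = 1/R_stud + 1/R_cav → R_core = 0.1436 K/W
R_outer = 0.019/(0.163×18.5) = 0.006301 K/W
R_total = 0.1505 K/W
Q = ΔT/R_total = 28/0.1505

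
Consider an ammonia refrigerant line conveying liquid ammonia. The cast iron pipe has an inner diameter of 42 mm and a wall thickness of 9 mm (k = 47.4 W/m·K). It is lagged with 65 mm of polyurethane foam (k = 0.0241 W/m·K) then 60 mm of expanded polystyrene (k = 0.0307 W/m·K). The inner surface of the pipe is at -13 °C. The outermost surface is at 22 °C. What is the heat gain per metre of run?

q′ ≈ 3.45 W/m

For a radial system each layer contributes R = ln(r_out/r_in)/(2πkL); films add R = 1/(hA).
R_cast iron pipe wall = ln(30/21)/(2π×47.4×1) = 0.001198 K/W
R_polyurethane foam = ln(95/30)/(2π×0.0241×1) = 7.612 K/W
R_expanded polystyrene = ln(155/95)/(2π×0.0307×1) = 2.538 K/W
R_total = 10.15 K/W
Q = ΔT/R_total = 35/10.15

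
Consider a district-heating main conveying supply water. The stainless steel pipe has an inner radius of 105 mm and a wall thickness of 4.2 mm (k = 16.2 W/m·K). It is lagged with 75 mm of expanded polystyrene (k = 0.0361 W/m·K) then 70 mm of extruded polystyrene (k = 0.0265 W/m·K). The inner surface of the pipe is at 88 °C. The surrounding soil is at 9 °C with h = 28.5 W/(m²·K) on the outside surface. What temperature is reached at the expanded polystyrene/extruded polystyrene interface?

T ≈ 45.3 °C

Treating each annulus and film as a series resistance:
R_stainless steel pipe wall = ln(109.2/105)/(2π×16.2×1) = 3.853×10^-4 K/W
R_expanded polystyrene = ln(184.2/109.2)/(2π×0.0361×1) = 2.305 K/W
R_extruded polystyrene = ln(254.2/184.2)/(2π×0.0265×1) = 1.934 K/W
R_outer film = 1/(h_o·2πr_oL) = 1/(28.5×2π×0.2542×1) = 0.02197 K/W
R_total = 4.262 K/W
Q = ΔT/R_total = 79/4.262
Q = 18.5 W/m
T_interface = T_inner − Q·ΣR(inner→interface) = 88 − 18.5×2.305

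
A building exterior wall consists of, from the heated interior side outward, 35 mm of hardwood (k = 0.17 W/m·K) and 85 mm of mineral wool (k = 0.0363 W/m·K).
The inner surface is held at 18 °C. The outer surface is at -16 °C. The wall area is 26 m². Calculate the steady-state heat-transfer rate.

Q ≈ 347 W

Series thermal resistances:
R_hardwood = L/(kA) = 0.035/(0.17×26) = 0.007919 K/W
R_mineral wool = L/(kA) = 0.085/(0.0363×26) = 0.09006 K/W
R_total = 0.09798 K/W
Q = ΔT / R_total = 34 / 0.09798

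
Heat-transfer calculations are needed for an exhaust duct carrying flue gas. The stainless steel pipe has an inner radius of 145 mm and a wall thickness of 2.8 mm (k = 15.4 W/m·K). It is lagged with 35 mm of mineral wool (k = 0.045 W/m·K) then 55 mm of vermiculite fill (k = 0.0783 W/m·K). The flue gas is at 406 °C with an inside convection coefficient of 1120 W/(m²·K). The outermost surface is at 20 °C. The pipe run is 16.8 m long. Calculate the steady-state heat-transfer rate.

For a radial system each layer contributes R = ln(r_out/r_in)/(2πkL); films add R = 1/(hA).
R_inner film = 1/(h_i·2πr₁L) = 1/(1120×2π×0.145×16.8) = 5.833×10^-5 K/W
R_stainless steel pipe wall = ln(147.8/145)/(2π×15.4×16.8) = 1.177×10^-5 K/W
R_mineral wool = ln(182.8/147.8)/(2π×0.045×16.8) = 0.04474 K/W
R_vermiculite fill = ln(237.8/182.8)/(2π×0.0783×16.8) = 0.03182 K/W
R_total = 0.07664 K/W
Q = ΔT/R_total = 386/0.07664

Q ≈ 5040 W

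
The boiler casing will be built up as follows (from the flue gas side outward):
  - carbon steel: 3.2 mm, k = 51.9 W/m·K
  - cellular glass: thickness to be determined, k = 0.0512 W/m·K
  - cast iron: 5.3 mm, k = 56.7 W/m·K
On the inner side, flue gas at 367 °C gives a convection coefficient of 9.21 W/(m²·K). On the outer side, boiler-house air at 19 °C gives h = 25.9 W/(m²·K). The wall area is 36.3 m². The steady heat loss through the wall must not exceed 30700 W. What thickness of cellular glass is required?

L ≈ 13.5 mm

Thermal resistances in series:
R_inner film = 1/(h_i·A) = 1/(9.21×36.3) = 0.002991 K/W
R_carbon steel = L/(kA) = 0.0032/(51.9×36.3) = 1.699×10^-6 K/W
R_cast iron = L/(kA) = 0.0053/(56.7×36.3) = 2.575×10^-6 K/W
R_outer film = 1/(h_o·A) = 1/(25.9×36.3) = 0.001064 K/W
Sum of the known resistances R_other = 0.004059 K/W
Required total resistance R_tot = ΔT/Q_allow = 348/30700 = 0.01134 K/W
R_cellular glass = R_tot − R_other = 0.007276 K/W
L = R·k·A = 0.007276×0.0512×36.3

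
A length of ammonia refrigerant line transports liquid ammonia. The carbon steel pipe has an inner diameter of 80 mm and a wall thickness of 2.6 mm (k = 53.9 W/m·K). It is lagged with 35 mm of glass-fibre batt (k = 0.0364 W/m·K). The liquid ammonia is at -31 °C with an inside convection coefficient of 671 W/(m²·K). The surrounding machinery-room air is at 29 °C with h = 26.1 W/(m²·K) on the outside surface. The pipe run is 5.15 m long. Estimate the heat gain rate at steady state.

For a radial system each layer contributes R = ln(r_out/r_in)/(2πkL); films add R = 1/(hA).
R_inner film = 1/(h_i·2πr₁L) = 1/(671×2π×0.04×5.15) = 0.001151 K/W
R_carbon steel pipe wall = ln(42.6/40)/(2π×53.9×5.15) = 3.611×10^-5 K/W
R_glass-fibre batt = ln(77.6/42.6)/(2π×0.0364×5.15) = 0.5092 K/W
R_outer film = 1/(h_o·2πr_oL) = 1/(26.1×2π×0.0776×5.15) = 0.01526 K/W
R_total = 0.5256 K/W
Q = ΔT/R_total = 60/0.5256

Q ≈ 114 W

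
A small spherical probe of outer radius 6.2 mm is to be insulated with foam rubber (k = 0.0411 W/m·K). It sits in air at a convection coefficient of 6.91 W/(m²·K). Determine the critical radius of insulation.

For a sphere r_cr = 2k/h = 2×0.0411/6.91
r_cr = 11.9 mm; since the bare radius (6.2 mm) is below r_cr, adding a thin layer of insulation will *increase* heat loss.

r_cr ≈ 11.9 mm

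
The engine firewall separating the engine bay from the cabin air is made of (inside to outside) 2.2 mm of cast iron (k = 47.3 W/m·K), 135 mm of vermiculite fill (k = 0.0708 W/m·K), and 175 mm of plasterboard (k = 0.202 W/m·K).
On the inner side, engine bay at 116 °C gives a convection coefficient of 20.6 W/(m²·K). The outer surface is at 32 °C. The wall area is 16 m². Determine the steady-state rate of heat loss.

Q ≈ 476 W

Treating each layer as a thermal resistance in series:
R_inner film = 1/(h_i·A) = 1/(20.6×16) = 0.003034 K/W
R_cast iron = L/(kA) = 0.0022/(47.3×16) = 2.907×10^-6 K/W
R_vermiculite fill = L/(kA) = 0.135/(0.0708×16) = 0.1192 K/W
R_plasterboard = L/(kA) = 0.175/(0.202×16) = 0.05415 K/W
R_total = 0.1764 K/W
Q = ΔT / R_total = 84 / 0.1764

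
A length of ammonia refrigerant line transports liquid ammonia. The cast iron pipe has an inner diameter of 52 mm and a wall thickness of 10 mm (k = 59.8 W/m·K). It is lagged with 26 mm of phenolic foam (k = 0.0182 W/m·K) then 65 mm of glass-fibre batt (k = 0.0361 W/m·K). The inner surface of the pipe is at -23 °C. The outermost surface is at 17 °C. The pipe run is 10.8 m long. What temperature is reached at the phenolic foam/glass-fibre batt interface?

T ≈ 1.03 °C

Treating each annulus and film as a series resistance:
R_cast iron pipe wall = ln(36/26)/(2π×59.8×10.8) = 8.019×10^-5 K/W
R_phenolic foam = ln(62/36)/(2π×0.0182×10.8) = 0.4402 K/W
R_glass-fibre batt = ln(127/62)/(2π×0.0361×10.8) = 0.2927 K/W
R_total = 0.733 K/W
Q = ΔT/R_total = 40/0.733
Q = 54.6 W
T_interface = T_inner + Q·ΣR(inner→interface) = -23 + 54.6×0.4402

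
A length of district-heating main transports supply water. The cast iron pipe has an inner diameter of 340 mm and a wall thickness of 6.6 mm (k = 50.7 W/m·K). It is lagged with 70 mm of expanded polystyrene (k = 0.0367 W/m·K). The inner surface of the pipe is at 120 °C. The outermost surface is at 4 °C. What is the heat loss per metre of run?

Per-layer cylindrical resistances, series-summed:
R_cast iron pipe wall = ln(176.6/170)/(2π×50.7×1) = 1.196×10^-4 K/W
R_expanded polystyrene = ln(246.6/176.6)/(2π×0.0367×1) = 1.448 K/W
R_total = 1.448 K/W
Q = ΔT/R_total = 116/1.448

q′ ≈ 80.1 W/m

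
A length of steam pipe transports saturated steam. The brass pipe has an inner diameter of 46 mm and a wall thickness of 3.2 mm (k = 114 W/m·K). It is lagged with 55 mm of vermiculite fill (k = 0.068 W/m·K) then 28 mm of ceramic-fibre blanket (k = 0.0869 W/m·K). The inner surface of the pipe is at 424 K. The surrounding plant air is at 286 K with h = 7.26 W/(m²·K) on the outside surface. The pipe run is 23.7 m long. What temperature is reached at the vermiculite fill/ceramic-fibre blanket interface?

Treating each annulus and film as a series resistance:
R_brass pipe wall = ln(26.2/23)/(2π×114×23.7) = 7.674×10^-6 K/W
R_vermiculite fill = ln(81.2/26.2)/(2π×0.068×23.7) = 0.1117 K/W
R_ceramic-fibre blanket = ln(109.2/81.2)/(2π×0.0869×23.7) = 0.02289 K/W
R_outer film = 1/(h_o·2πr_oL) = 1/(7.26×2π×0.1092×23.7) = 0.008471 K/W
R_total = 0.1431 K/W
Q = ΔT/R_total = 138/0.1431
Q = 964 W
T_interface = T_inner − Q·ΣR(inner→interface) = 424 − 964×0.1117

T ≈ 316 K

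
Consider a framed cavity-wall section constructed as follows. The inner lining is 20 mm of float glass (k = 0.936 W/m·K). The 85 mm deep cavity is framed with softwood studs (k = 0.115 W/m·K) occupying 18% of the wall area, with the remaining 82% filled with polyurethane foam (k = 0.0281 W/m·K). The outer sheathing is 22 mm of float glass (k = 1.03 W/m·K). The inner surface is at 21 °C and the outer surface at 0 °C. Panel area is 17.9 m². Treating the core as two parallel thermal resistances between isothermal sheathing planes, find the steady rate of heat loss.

Sheathing layers in series; stud and cavity paths in parallel between them.
R_inner = 0.02/(0.936×17.9) = 0.001194 K/W
R_stud  = 0.085/(0.115×0.18×17.9) = 0.2294 K/W
R_cav   = 0.085/(0.0281×0.82×17.9) = 0.2061 K/W
1/R_core = 1/R_stud + 1/R_cav → R_core = 0.1086 K/W
R_outer = 0.022/(1.03×17.9) = 0.001193 K/W
R_total = 0.1109 K/W
Q = ΔT/R_total = 21/0.1109

Q ≈ 189 W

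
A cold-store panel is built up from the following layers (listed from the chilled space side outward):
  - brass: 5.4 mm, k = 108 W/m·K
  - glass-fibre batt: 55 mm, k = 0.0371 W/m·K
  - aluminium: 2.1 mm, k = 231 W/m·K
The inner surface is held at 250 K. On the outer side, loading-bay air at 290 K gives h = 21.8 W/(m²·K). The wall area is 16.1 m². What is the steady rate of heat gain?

Thermal resistances in series:
R_brass = L/(kA) = 0.0054/(108×16.1) = 3.106×10^-6 K/W
R_glass-fibre batt = L/(kA) = 0.055/(0.0371×16.1) = 0.09208 K/W
R_aluminium = L/(kA) = 0.0021/(231×16.1) = 5.647×10^-7 K/W
R_outer film = 1/(h_o·A) = 1/(21.8×16.1) = 0.002849 K/W
R_total = 0.09493 K/W
Q = ΔT / R_total = 40 / 0.09493

Q ≈ 421 W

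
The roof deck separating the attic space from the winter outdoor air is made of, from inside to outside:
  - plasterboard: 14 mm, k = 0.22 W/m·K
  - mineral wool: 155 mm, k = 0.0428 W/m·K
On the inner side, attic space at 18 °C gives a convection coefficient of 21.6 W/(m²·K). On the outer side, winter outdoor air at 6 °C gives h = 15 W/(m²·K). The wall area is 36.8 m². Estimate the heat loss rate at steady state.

Treating each layer as a thermal resistance in series:
R_inner film = 1/(h_i·A) = 1/(21.6×36.8) = 0.001258 K/W
R_plasterboard = L/(kA) = 0.014/(0.22×36.8) = 0.001729 K/W
R_mineral wool = L/(kA) = 0.155/(0.0428×36.8) = 0.09841 K/W
R_outer film = 1/(h_o·A) = 1/(15×36.8) = 0.001812 K/W
R_total = 0.1032 K/W
Q = ΔT / R_total = 12 / 0.1032

Q ≈ 116 W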